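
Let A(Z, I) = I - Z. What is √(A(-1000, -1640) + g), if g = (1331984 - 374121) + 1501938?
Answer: √2459161 ≈ 1568.2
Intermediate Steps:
g = 2459801 (g = 957863 + 1501938 = 2459801)
√(A(-1000, -1640) + g) = √((-1640 - 1*(-1000)) + 2459801) = √((-1640 + 1000) + 2459801) = √(-640 + 2459801) = √2459161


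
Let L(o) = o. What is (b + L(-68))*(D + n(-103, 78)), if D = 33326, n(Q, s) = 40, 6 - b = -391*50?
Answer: 650236608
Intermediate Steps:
b = 19556 (b = 6 - (-391)*50 = 6 - 1*(-19550) = 6 + 19550 = 19556)
(b + L(-68))*(D + n(-103, 78)) = (19556 - 68)*(33326 + 40) = 19488*33366 = 650236608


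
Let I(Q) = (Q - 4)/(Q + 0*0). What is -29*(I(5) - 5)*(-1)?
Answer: -696/5 ≈ -139.20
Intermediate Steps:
I(Q) = (-4 + Q)/Q (I(Q) = (-4 + Q)/(Q + 0) = (-4 + Q)/Q)
-29*(I(5) - 5)*(-1) = -29*((-4 + 5)/5 - 5)*(-1) = -29*((⅕)*1 - 5)*(-1) = -29*(⅕ - 5)*(-1) = -(-696)*(-1)/5 = -29*24/5 = -696/5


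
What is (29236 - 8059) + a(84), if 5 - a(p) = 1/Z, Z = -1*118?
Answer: 2499477/118 ≈ 21182.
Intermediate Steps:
Z = -118
a(p) = 591/118 (a(p) = 5 - 1/(-118) = 5 - 1*(-1/118) = 5 + 1/118 = 591/118)
(29236 - 8059) + a(84) = (29236 - 8059) + 591/118 = 21177 + 591/118 = 2499477/118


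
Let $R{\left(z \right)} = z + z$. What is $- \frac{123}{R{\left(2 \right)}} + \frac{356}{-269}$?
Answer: $- \frac{34511}{1076} \approx -32.073$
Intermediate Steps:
$R{\left(z \right)} = 2 z$
$- \frac{123}{R{\left(2 \right)}} + \frac{356}{-269} = - \frac{123}{2 \cdot 2} + \frac{356}{-269} = - \frac{123}{4} + 356 \left(- \frac{1}{269}\right) = \left(-123\right) \frac{1}{4} - \frac{356}{269} = - \frac{123}{4} - \frac{356}{269} = - \frac{34511}{1076}$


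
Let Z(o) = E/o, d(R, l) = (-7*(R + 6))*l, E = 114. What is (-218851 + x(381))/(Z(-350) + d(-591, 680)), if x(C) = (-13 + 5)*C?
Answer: -38832325/487304943 ≈ -0.079688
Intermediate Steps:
d(R, l) = l*(-42 - 7*R) (d(R, l) = (-7*(6 + R))*l = (-42 - 7*R)*l = l*(-42 - 7*R))
Z(o) = 114/o
x(C) = -8*C
(-218851 + x(381))/(Z(-350) + d(-591, 680)) = (-218851 - 8*381)/(114/(-350) - 7*680*(6 - 591)) = (-218851 - 3048)/(114*(-1/350) - 7*680*(-585)) = -221899/(-57/175 + 2784600) = -221899/487304943/175 = -221899*175/487304943 = -38832325/487304943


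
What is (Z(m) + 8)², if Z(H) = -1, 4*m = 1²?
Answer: 49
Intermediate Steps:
m = ¼ (m = (¼)*1² = (¼)*1 = ¼ ≈ 0.25000)
(Z(m) + 8)² = (-1 + 8)² = 7² = 49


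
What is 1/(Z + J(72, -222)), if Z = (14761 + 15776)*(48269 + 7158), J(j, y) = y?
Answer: 1/1692574077 ≈ 5.9082e-10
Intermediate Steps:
Z = 1692574299 (Z = 30537*55427 = 1692574299)
1/(Z + J(72, -222)) = 1/(1692574299 - 222) = 1/1692574077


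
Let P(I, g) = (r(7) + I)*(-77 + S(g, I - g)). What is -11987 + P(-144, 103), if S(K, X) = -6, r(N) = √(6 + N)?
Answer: -35 - 83*√13 ≈ -334.26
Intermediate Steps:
P(I, g) = -83*I - 83*√13 (P(I, g) = (√(6 + 7) + I)*(-77 - 6) = (√13 + I)*(-83) = (I + √13)*(-83) = -83*I - 83*√13)
-11987 + P(-144, 103) = -11987 + (-83*(-144) - 83*√13) = -11987 + (11952 - 83*√13) = -35 - 83*√13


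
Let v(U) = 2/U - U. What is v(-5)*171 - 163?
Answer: 3118/5 ≈ 623.60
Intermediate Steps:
v(U) = -U + 2/U
v(-5)*171 - 163 = (-1*(-5) + 2/(-5))*171 - 163 = (5 + 2*(-1/5))*171 - 163 = (5 - 2/5)*171 - 163 = (23/5)*171 - 163 = 3933/5 - 163 = 3118/5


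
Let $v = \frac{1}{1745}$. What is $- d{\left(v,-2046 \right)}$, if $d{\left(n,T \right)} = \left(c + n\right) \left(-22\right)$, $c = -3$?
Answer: $- \frac{115148}{1745} \approx -65.987$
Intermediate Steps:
$v = \frac{1}{1745} \approx 0.00057307$
$d{\left(n,T \right)} = 66 - 22 n$ ($d{\left(n,T \right)} = \left(-3 + n\right) \left(-22\right) = 66 - 22 n$)
$- d{\left(v,-2046 \right)} = - (66 - \frac{22}{1745}) = \left(-1\right) \frac{115148}{1745} = - \frac{115148}{1745}$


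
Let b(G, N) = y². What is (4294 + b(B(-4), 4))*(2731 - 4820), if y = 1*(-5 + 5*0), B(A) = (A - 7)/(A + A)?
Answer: -9022391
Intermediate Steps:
B(A) = (-7 + A)/(2*A) (B(A) = (-7 + A)/((2*A)) = (-7 + A)*(1/(2*A)) = (-7 + A)/(2*A))
y = -5 (y = 1*(-5 + 0) = 1*(-5) = -5)
b(G, N) = 25 (b(G, N) = (-5)² = 25)
(4294 + b(B(-4), 4))*(2731 - 4820) = (4294 + 25)*(2731 - 4820) = 4319*(-2089) = -9022391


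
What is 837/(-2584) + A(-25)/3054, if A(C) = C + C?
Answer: -1342699/3945768 ≈ -0.34029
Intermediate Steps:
A(C) = 2*C
837/(-2584) + A(-25)/3054 = 837/(-2584) + (2*(-25))/3054 = 837*(-1/2584) - 50*1/3054 = -837/2584 - 25/1527 = -1342699/3945768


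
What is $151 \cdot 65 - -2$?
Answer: $9817$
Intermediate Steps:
$151 \cdot 65 - -2 = 9815 + \left(-33 + 35\right) = 9815 + 2 = 9817$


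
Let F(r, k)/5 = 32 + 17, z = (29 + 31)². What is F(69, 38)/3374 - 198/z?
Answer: 849/48200 ≈ 0.017614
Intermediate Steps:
z = 3600 (z = 60² = 3600)
F(r, k) = 245 (F(r, k) = 5*(32 + 17) = 5*49 = 245)
F(69, 38)/3374 - 198/z = 245/3374 - 198/3600 = 245*(1/3374) - 198*1/3600 = 35/482 - 11/200 = 849/48200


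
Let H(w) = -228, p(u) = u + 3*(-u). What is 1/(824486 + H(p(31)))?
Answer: 1/824258 ≈ 1.2132e-6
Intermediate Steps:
p(u) = -2*u (p(u) = u - 3*u = -2*u)
1/(824486 + H(p(31))) = 1/(824486 - 228) = 1/824258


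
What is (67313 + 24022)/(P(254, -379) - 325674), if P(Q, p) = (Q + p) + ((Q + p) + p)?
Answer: -91335/326303 ≈ -0.27991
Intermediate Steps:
P(Q, p) = 2*Q + 3*p (P(Q, p) = (Q + p) + (Q + 2*p) = 2*Q + 3*p)
(67313 + 24022)/(P(254, -379) - 325674) = (67313 + 24022)/((2*254 + 3*(-379)) - 325674) = 91335/((508 - 1137) - 325674) = 91335/(-629 - 325674) = 91335/(-326303) = 91335*(-1/326303) = -91335/326303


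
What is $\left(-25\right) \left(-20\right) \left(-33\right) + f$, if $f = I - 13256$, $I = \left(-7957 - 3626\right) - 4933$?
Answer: $-46272$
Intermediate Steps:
$I = -16516$ ($I = -11583 - 4933 = -16516$)
$f = -29772$ ($f = -16516 - 13256 = -29772$)
$\left(-25\right) \left(-20\right) \left(-33\right) + f = \left(-25\right) \left(-20\right) \left(-33\right) - 29772 = 500 \left(-33\right) - 29772 = -16500 - 29772 = -46272$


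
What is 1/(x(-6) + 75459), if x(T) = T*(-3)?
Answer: 1/75477 ≈ 1.3249e-5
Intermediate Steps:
x(T) = -3*T
1/(x(-6) + 75459) = 1/(-3*(-6) + 75459) = 1/(18 + 75459) = 1/75477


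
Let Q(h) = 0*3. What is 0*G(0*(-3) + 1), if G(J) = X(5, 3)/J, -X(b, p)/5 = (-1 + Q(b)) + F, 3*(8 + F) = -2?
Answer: 0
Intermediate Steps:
F = -26/3 (F = -8 + (⅓)*(-2) = -8 - ⅔ = -26/3 ≈ -8.6667)
Q(h) = 0
X(b, p) = 145/3 (X(b, p) = -5*((-1 + 0) - 26/3) = -5*(-1 - 26/3) = -5*(-29/3) = 145/3)
G(J) = 145/(3*J)
0*G(0*(-3) + 1) = 0*(145/(3*(0*(-3) + 1))) = 0*(145/(3*(0 + 1))) = 0*((145/3)/1) = 0*((145/3)*1) = 0*(145/3) = 0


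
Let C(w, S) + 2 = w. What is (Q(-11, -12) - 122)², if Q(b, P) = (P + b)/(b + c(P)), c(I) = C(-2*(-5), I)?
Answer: 117649/9 ≈ 13072.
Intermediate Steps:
C(w, S) = -2 + w
c(I) = 8 (c(I) = -2 - 2*(-5) = -2 + 10 = 8)
Q(b, P) = (P + b)/(8 + b) (Q(b, P) = (P + b)/(b + 8) = (P + b)/(8 + b))
(Q(-11, -12) - 122)² = ((-12 - 11)/(8 - 11) - 122)² = (-23/(-3) - 122)² = (-⅓*(-23) - 122)² = (23/3 - 122)² = (-343/3)² = 117649/9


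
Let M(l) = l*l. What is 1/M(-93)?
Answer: 1/8649 ≈ 0.00011562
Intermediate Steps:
M(l) = l²
1/M(-93) = 1/((-93)²) = 1/8649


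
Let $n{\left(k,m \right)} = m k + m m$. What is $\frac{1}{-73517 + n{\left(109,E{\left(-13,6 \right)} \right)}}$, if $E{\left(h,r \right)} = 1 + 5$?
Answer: $- \frac{1}{72827} \approx -1.3731 \cdot 10^{-5}$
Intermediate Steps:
$E{\left(h,r \right)} = 6$
$n{\left(k,m \right)} = m^{2} + k m$ ($n{\left(k,m \right)} = k m + m^{2} = m^{2} + k m$)
$\frac{1}{-73517 + n{\left(109,E{\left(-13,6 \right)} \right)}} = \frac{1}{-73517 + 6 \left(109 + 6\right)} = \frac{1}{-73517 + 6 \cdot 115} = \frac{1}{-73517 + 690} = \frac{1}{-72827} = - \frac{1}{72827}$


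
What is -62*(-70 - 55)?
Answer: 7750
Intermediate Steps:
-62*(-70 - 55) = -62*(-125) = 7750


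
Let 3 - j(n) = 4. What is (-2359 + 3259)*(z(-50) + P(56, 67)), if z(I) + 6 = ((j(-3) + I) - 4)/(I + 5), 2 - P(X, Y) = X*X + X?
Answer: -2875300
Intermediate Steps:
j(n) = -1 (j(n) = 3 - 1*4 = 3 - 4 = -1)
P(X, Y) = 2 - X - X² (P(X, Y) = 2 - (X*X + X) = 2 - (X² + X) = 2 - (X + X²) = 2 + (-X - X²) = 2 - X - X²)
z(I) = -6 + (-5 + I)/(5 + I) (z(I) = -6 + ((-1 + I) - 4)/(I + 5) = -6 + (-5 + I)/(5 + I))
(-2359 + 3259)*(z(-50) + P(56, 67)) = (-2359 + 3259)*(5*(-7 - 1*(-50))/(5 - 50) + (2 - 1*56 - 1*56²)) = 900*(5*(-7 + 50)/(-45) + (2 - 56 - 1*3136)) = 900*(5*(-1/45)*43 + (2 - 56 - 3136)) = 900*(-43/9 - 3190) = 900*(-28753/9) = -2875300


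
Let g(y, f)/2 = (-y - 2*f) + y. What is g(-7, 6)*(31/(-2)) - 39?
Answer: 333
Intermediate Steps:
g(y, f) = -4*f (g(y, f) = 2*((-y - 2*f) + y) = 2*(-2*f) = -4*f)
g(-7, 6)*(31/(-2)) - 39 = (-4*6)*(31/(-2)) - 39 = -744*(-1)/2 - 39 = -24*(-31/2) - 39 = 372 - 39 = 333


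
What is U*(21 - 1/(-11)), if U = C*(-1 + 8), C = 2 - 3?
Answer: -1624/11 ≈ -147.64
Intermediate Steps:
C = -1
U = -7 (U = -(-1 + 8) = -1*7 = -7)
U*(21 - 1/(-11)) = -7*(21 - 1/(-11)) = -7*(21 - 1*(-1/11)) = -7*(21 + 1/11) = -7*232/11 = -1624/11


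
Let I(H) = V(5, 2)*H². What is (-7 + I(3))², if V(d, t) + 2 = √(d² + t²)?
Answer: 2974 - 450*√29 ≈ 550.68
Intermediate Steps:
V(d, t) = -2 + √(d² + t²)
I(H) = H²*(-2 + √29) (I(H) = (-2 + √(5² + 2²))*H² = (-2 + √(25 + 4))*H² = (-2 + √29)*H² = H²*(-2 + √29))
(-7 + I(3))² = (-7 + 3²*(-2 + √29))² = (-7 + 9*(-2 + √29))² = (-7 + (-18 + 9*√29))² = (-25 + 9*√29)²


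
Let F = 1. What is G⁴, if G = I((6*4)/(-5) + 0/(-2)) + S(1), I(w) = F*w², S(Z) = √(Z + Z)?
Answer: 112565196676/390625 + 767291904*√2/15625 ≈ 3.5761e+5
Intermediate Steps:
S(Z) = √2*√Z (S(Z) = √(2*Z) = √2*√Z)
I(w) = w² (I(w) = 1*w² = w²)
G = 576/25 + √2 (G = ((6*4)/(-5) + 0/(-2))² + √2*√1 = (24*(-⅕) + 0*(-½))² + √2*1 = (-24/5 + 0)² + √2 = (-24/5)² + √2 = 576/25 + √2 ≈ 24.454)
G⁴ = (576/25 + √2)⁴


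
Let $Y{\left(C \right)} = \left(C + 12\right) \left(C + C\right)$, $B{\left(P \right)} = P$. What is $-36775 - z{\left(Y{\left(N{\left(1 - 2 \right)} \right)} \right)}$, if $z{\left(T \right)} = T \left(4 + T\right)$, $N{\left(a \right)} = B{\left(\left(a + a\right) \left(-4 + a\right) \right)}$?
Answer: $-232135$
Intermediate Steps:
$N{\left(a \right)} = 2 a \left(-4 + a\right)$ ($N{\left(a \right)} = \left(a + a\right) \left(-4 + a\right) = 2 a \left(-4 + a\right)$)
$Y{\left(C \right)} = 2 C \left(12 + C\right)$ ($Y{\left(C \right)} = \left(12 + C\right) 2 C = 2 C \left(12 + C\right)$)
$-36775 - z{\left(Y{\left(N{\left(1 - 2 \right)} \right)} \right)} = -36775 - 2 \cdot 2 \left(1 - 2\right) \left(-4 + \left(1 - 2\right)\right) \left(12 + 2 \left(1 - 2\right) \left(-4 + \left(1 - 2\right)\right)\right) \left(4 + 2 \cdot 2 \left(1 - 2\right) \left(-4 + \left(1 - 2\right)\right) \left(12 + 2 \left(1 - 2\right) \left(-4 + \left(1 - 2\right)\right)\right)\right) = -36775 - 2 \cdot 2 \left(-1\right) \left(-4 - 1\right) \left(12 + 2 \left(-1\right) \left(-4 - 1\right)\right) \left(4 + 2 \cdot 2 \left(-1\right) \left(-4 - 1\right) \left(12 + 2 \left(-1\right) \left(-4 - 1\right)\right)\right) = -36775 - 2 \cdot 2 \left(-1\right) \left(-5\right) \left(12 + 2 \left(-1\right) \left(-5\right)\right) \left(4 + 2 \cdot 2 \left(-1\right) \left(-5\right) \left(12 + 2 \left(-1\right) \left(-5\right)\right)\right) = -36775 - 2 \cdot 10 \left(12 + 10\right) \left(4 + 2 \cdot 10 \left(12 + 10\right)\right) = -36775 - 2 \cdot 10 \cdot 22 \left(4 + 2 \cdot 10 \cdot 22\right) = -36775 - 440 \left(4 + 440\right) = -36775 - 440 \cdot 444 = -36775 - 195360 = -232135$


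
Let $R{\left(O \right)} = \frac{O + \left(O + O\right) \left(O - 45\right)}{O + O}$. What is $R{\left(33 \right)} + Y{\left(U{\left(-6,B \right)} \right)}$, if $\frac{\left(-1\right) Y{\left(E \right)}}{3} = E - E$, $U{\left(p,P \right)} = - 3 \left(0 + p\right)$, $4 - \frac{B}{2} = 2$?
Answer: $- \frac{23}{2} \approx -11.5$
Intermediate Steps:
$R{\left(O \right)} = \frac{O + 2 O \left(-45 + O\right)}{2 O}$
$B = 4$ ($B = 8 - 4 = 4$)
$U{\left(p,P \right)} = - 3 p$
$Y{\left(E \right)} = 0$ ($Y{\left(E \right)} = - 3 \left(E - E\right) = \left(-3\right) 0 = 0$)
$R{\left(33 \right)} + Y{\left(U{\left(-6,B \right)} \right)} = \left(- \frac{89}{2} + 33\right) + 0 = - \frac{23}{2} + 0 = - \frac{23}{2}$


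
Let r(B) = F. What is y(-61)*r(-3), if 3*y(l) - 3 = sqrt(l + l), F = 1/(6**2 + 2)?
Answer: 1/38 + I*sqrt(122)/114 ≈ 0.026316 + 0.096889*I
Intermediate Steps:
F = 1/38 (F = 1/(36 + 2) = 1/38 ≈ 0.026316)
r(B) = 1/38
y(l) = 1 + sqrt(2)*sqrt(l)/3 (y(l) = 1 + sqrt(l + l)/3 = 1 + sqrt(2*l)/3 = 1 + (sqrt(2)*sqrt(l))/3 = 1 + sqrt(2)*sqrt(l)/3)
y(-61)*r(-3) = (1 + sqrt(2)*sqrt(-61)/3)*(1/38) = (1 + sqrt(2)*(I*sqrt(61))/3)*(1/38) = (1 + I*sqrt(122)/3)*(1/38) = 1/38 + I*sqrt(122)/114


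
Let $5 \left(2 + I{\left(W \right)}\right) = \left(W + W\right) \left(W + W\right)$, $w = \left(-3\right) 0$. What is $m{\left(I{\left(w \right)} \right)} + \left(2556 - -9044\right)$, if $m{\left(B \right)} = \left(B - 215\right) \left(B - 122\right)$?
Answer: $38508$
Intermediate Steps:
$w = 0$
$I{\left(W \right)} = -2 + \frac{4 W^{2}}{5}$ ($I{\left(W \right)} = -2 + \frac{\left(W + W\right) \left(W + W\right)}{5} = -2 + \frac{2 W 2 W}{5} = -2 + \frac{4 W^{2}}{5}$)
$m{\left(B \right)} = \left(-215 + B\right) \left(-122 + B\right)$
$m{\left(I{\left(w \right)} \right)} + \left(2556 - -9044\right) = \left(26230 + \left(-2 + \frac{4 \cdot 0^{2}}{5}\right)^{2} - 337 \left(-2 + \frac{4 \cdot 0^{2}}{5}\right)\right) + \left(2556 - -9044\right) = \left(26230 + \left(-2 + \frac{4}{5} \cdot 0\right)^{2} - 337 \left(-2 + \frac{4}{5} \cdot 0\right)\right) + \left(2556 + 9044\right) = \left(26230 + \left(-2 + 0\right)^{2} - 337 \left(-2 + 0\right)\right) + 11600 = \left(26230 + \left(-2\right)^{2} - -674\right) + 11600 = \left(26230 + 4 + 674\right) + 11600 = 26908 + 11600 = 38508$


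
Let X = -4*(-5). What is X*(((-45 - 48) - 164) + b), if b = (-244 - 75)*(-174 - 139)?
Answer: 1991800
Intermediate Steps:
X = 20
b = 99847 (b = -319*(-313) = 99847)
X*(((-45 - 48) - 164) + b) = 20*(((-45 - 48) - 164) + 99847) = 20*((-93 - 164) + 99847) = 20*(-257 + 99847) = 20*99590 = 1991800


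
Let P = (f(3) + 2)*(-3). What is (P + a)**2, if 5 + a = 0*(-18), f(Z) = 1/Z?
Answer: 144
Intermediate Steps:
f(Z) = 1/Z
a = -5 (a = -5 + 0*(-18) = -5 + 0 = -5)
P = -7 (P = (1/3 + 2)*(-3) = (7/3)*(-3) = -7)
(P + a)**2 = (-7 - 5)**2 = (-12)**2 = 144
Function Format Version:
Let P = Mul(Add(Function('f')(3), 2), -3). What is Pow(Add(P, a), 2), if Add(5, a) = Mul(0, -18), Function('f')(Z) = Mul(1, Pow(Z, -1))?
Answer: 144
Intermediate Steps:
Function('f')(Z) = Pow(Z, -1)
a = -5 (a = Add(-5, Mul(0, -18)) = Add(-5, 0) = -5)
P = -7 (P = Mul(Add(Pow(3, -1), 2), -3) = Mul(Add(Rational(1, 3), 2), -3) = Mul(Rational(7, 3), -3) = -7)
Pow(Add(P, a), 2) = Pow(Add(-7, -5), 2) = Pow(-12, 2) = 144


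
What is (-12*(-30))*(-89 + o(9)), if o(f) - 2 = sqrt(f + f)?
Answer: -31320 + 1080*sqrt(2) ≈ -29793.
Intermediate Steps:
o(f) = 2 + sqrt(2)*sqrt(f) (o(f) = 2 + sqrt(f + f) = 2 + sqrt(2*f) = 2 + sqrt(2)*sqrt(f))
(-12*(-30))*(-89 + o(9)) = (-12*(-30))*(-89 + (2 + sqrt(2)*sqrt(9))) = 360*(-89 + (2 + sqrt(2)*3)) = 360*(-89 + (2 + 3*sqrt(2))) = 360*(-87 + 3*sqrt(2)) = -31320 + 1080*sqrt(2)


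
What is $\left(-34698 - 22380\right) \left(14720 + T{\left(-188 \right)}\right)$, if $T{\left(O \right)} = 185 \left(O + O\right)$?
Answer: $3130157520$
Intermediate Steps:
$T{\left(O \right)} = 370 O$ ($T{\left(O \right)} = 185 \cdot 2 O = 370 O$)
$\left(-34698 - 22380\right) \left(14720 + T{\left(-188 \right)}\right) = \left(-34698 - 22380\right) \left(14720 + 370 \left(-188\right)\right) = - 57078 \left(14720 - 69560\right) = \left(-57078\right) \left(-54840\right) = 3130157520$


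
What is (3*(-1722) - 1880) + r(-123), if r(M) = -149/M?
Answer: -866509/123 ≈ -7044.8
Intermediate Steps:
(3*(-1722) - 1880) + r(-123) = (3*(-1722) - 1880) - 149/(-123) = (-5166 - 1880) - 149*(-1/123) = -7046 + 149/123 = -866509/123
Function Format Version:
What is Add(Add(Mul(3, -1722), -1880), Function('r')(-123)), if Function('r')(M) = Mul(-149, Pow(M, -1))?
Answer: Rational(-866509, 123) ≈ -7044.8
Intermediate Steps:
Add(Add(Mul(3, -1722), -1880), Function('r')(-123)) = Add(Add(Mul(3, -1722), -1880), Mul(-149, Pow(-123, -1))) = Add(Add(-5166, -1880), Mul(-149, Rational(-1, 123))) = Add(-7046, Rational(149, 123)) = Rational(-866509, 123)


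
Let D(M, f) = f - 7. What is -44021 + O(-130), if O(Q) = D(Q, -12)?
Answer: -44040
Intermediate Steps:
D(M, f) = -7 + f
O(Q) = -19 (O(Q) = -7 - 12 = -19)
-44021 + O(-130) = -44021 - 19 = -44040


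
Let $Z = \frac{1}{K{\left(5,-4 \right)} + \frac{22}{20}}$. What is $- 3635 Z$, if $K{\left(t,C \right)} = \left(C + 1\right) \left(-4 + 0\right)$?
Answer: $- \frac{36350}{131} \approx -277.48$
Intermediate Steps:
$K{\left(t,C \right)} = -4 - 4 C$ ($K{\left(t,C \right)} = \left(1 + C\right) \left(-4\right) = -4 - 4 C$)
$Z = \frac{10}{131}$ ($Z = \frac{1}{\left(-4 - -16\right) + \frac{22}{20}} = \frac{1}{\left(-4 + 16\right) + 22 \cdot \frac{1}{20}} = \frac{1}{12 + \frac{11}{10}} = \frac{1}{\frac{131}{10}} = \frac{10}{131} \approx 0.076336$)
$- 3635 Z = \left(-3635\right) \frac{10}{131} = - \frac{36350}{131}$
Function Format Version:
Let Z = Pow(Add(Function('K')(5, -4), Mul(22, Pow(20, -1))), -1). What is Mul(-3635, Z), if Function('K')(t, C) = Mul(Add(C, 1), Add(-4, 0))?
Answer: Rational(-36350, 131) ≈ -277.48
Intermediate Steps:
Function('K')(t, C) = Add(-4, Mul(-4, C)) (Function('K')(t, C) = Mul(Add(1, C), -4) = Add(-4, Mul(-4, C)))
Z = Rational(10, 131) (Z = Pow(Add(Add(-4, Mul(-4, -4)), Mul(22, Pow(20, -1))), -1) = Pow(Add(Add(-4, 16), Mul(22, Rational(1, 20))), -1) = Pow(Add(12, Rational(11, 10)), -1) = Pow(Rational(131, 10), -1) = Rational(10, 131) ≈ 0.076336)
Mul(-3635, Z) = Mul(-3635, Rational(10, 131)) = Rational(-36350, 131)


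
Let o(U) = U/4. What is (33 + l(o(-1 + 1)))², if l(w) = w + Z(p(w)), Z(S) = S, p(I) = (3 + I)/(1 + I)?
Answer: 1296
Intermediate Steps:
p(I) = (3 + I)/(1 + I)
o(U) = U/4 (o(U) = U*(¼) = U/4)
l(w) = w + (3 + w)/(1 + w)
(33 + l(o(-1 + 1)))² = (33 + (3 + (-1 + 1)/4 + ((-1 + 1)/4)*(1 + (-1 + 1)/4))/(1 + (-1 + 1)/4))² = (33 + (3 + (¼)*0 + ((¼)*0)*(1 + (¼)*0))/(1 + (¼)*0))² = (33 + (3 + 0 + 0*(1 + 0))/(1 + 0))² = (33 + (3 + 0 + 0*1)/1)² = (33 + 1*(3 + 0 + 0))² = (33 + 1*3)² = (33 + 3)² = 36² = 1296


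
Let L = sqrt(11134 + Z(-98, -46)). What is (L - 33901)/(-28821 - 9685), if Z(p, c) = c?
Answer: 33901/38506 - 6*sqrt(77)/19253 ≈ 0.87767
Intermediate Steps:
L = 12*sqrt(77) (L = sqrt(11134 - 46) = sqrt(11088) = 12*sqrt(77) ≈ 105.30)
(L - 33901)/(-28821 - 9685) = (12*sqrt(77) - 33901)/(-28821 - 9685) = (-33901 + 12*sqrt(77))/(-38506) = (-33901 + 12*sqrt(77))*(-1/38506) = 33901/38506 - 6*sqrt(77)/19253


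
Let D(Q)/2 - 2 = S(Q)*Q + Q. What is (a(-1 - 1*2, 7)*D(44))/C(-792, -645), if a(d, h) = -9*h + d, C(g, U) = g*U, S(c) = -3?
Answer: 1/45 ≈ 0.022222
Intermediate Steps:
D(Q) = 4 - 4*Q (D(Q) = 4 + 2*(-3*Q + Q) = 4 + 2*(-2*Q) = 4 - 4*Q)
C(g, U) = U*g
a(d, h) = d - 9*h
(a(-1 - 1*2, 7)*D(44))/C(-792, -645) = (((-1 - 1*2) - 9*7)*(4 - 4*44))/((-645*(-792))) = (((-1 - 2) - 63)*(4 - 176))/510840 = ((-3 - 63)*(-172))*(1/510840) = -66*(-172)*(1/510840) = 11352*(1/510840) = 1/45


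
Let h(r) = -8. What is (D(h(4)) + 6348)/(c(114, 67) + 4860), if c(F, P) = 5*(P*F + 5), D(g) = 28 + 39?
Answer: 1283/8615 ≈ 0.14893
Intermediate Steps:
D(g) = 67
c(F, P) = 25 + 5*F*P (c(F, P) = 5*(F*P + 5) = 5*(5 + F*P) = 25 + 5*F*P)
(D(h(4)) + 6348)/(c(114, 67) + 4860) = (67 + 6348)/((25 + 5*114*67) + 4860) = 6415/((25 + 38190) + 4860) = 6415/(38215 + 4860) = 6415/43075 = 6415*(1/43075) = 1283/8615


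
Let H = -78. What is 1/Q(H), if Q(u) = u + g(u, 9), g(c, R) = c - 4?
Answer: -1/160 ≈ -0.0062500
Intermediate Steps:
g(c, R) = -4 + c
Q(u) = -4 + 2*u (Q(u) = u + (-4 + u) = -4 + 2*u)
1/Q(H) = 1/(-4 + 2*(-78)) = 1/(-4 - 156) = 1/(-160) = -1/160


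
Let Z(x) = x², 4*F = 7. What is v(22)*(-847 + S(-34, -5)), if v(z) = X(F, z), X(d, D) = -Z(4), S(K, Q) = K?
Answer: 14096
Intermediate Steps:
F = 7/4 (F = (¼)*7 = 7/4 ≈ 1.7500)
X(d, D) = -16 (X(d, D) = -1*4² = -1*16 = -16)
v(z) = -16
v(22)*(-847 + S(-34, -5)) = -16*(-847 - 34) = -16*(-881) = 14096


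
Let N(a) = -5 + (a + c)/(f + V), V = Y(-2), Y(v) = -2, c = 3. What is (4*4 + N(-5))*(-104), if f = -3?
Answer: -5928/5 ≈ -1185.6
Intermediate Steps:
V = -2
N(a) = -28/5 - a/5 (N(a) = -5 + (a + 3)/(-3 - 2) = -5 + (3 + a)/(-5) = -5 + (3 + a)*(-⅕) = -5 + (-⅗ - a/5) = -28/5 - a/5)
(4*4 + N(-5))*(-104) = (4*4 + (-28/5 - ⅕*(-5)))*(-104) = (16 + (-28/5 + 1))*(-104) = (16 - 23/5)*(-104) = (57/5)*(-104) = -5928/5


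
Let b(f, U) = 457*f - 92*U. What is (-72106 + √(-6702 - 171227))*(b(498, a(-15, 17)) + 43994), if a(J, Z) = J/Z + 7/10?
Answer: -1664619358956/85 + 23085726*I*√177929/85 ≈ -1.9584e+10 + 1.1456e+8*I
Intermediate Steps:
a(J, Z) = 7/10 + J/Z (a(J, Z) = J/Z + 7*(⅒) = J/Z + 7/10 = 7/10 + J/Z)
b(f, U) = -92*U + 457*f
(-72106 + √(-6702 - 171227))*(b(498, a(-15, 17)) + 43994) = (-72106 + √(-6702 - 171227))*((-92*(7/10 - 15/17) + 457*498) + 43994) = (-72106 + √(-177929))*((-92*(7/10 - 15*1/17) + 227586) + 43994) = (-72106 + I*√177929)*((-92*(7/10 - 15/17) + 227586) + 43994) = (-72106 + I*√177929)*((-92*(-31/170) + 227586) + 43994) = (-72106 + I*√177929)*((1426/85 + 227586) + 43994) = (-72106 + I*√177929)*(19346236/85 + 43994) = (-72106 + I*√177929)*(23085726/85) = -1664619358956/85 + 23085726*I*√177929/85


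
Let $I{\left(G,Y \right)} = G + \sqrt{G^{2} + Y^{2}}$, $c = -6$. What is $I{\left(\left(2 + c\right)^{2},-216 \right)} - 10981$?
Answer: $-10965 + 8 \sqrt{733} \approx -10748.0$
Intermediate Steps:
$I{\left(\left(2 + c\right)^{2},-216 \right)} - 10981 = \left(\left(2 - 6\right)^{2} + \sqrt{\left(\left(2 - 6\right)^{2}\right)^{2} + \left(-216\right)^{2}}\right) - 10981 = \left(\left(-4\right)^{2} + \sqrt{\left(\left(-4\right)^{2}\right)^{2} + 46656}\right) - 10981 = \left(16 + \sqrt{16^{2} + 46656}\right) - 10981 = \left(16 + \sqrt{256 + 46656}\right) - 10981 = \left(16 + \sqrt{46912}\right) - 10981 = \left(16 + 8 \sqrt{733}\right) - 10981 = -10965 + 8 \sqrt{733}$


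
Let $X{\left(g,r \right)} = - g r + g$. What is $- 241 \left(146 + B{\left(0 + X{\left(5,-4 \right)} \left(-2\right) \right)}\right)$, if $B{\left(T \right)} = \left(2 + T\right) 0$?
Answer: $-35186$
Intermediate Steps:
$X{\left(g,r \right)} = g - g r$ ($X{\left(g,r \right)} = - g r + g = g - g r$)
$B{\left(T \right)} = 0$
$- 241 \left(146 + B{\left(0 + X{\left(5,-4 \right)} \left(-2\right) \right)}\right) = - 241 \left(146 + 0\right) = \left(-241\right) 146 = -35186$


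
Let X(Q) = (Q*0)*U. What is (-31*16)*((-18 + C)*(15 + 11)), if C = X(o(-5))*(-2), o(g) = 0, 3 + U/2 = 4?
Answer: 232128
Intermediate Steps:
U = 2 (U = -6 + 2*4 = -6 + 8 = 2)
X(Q) = 0 (X(Q) = (Q*0)*2 = 0*2 = 0)
C = 0 (C = 0*(-2) = 0)
(-31*16)*((-18 + C)*(15 + 11)) = (-31*16)*((-18 + 0)*(15 + 11)) = -(-8928)*26 = -496*(-468) = 232128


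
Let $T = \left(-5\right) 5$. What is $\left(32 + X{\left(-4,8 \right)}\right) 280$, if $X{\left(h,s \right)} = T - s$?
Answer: $-280$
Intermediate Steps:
$T = -25$
$X{\left(h,s \right)} = -25 - s$
$\left(32 + X{\left(-4,8 \right)}\right) 280 = \left(32 - 33\right) 280 = \left(-1\right) 280 = -280$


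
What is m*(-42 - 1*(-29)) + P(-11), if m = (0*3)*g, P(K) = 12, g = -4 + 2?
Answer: 12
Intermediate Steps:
g = -2
m = 0 (m = (0*3)*(-2) = 0*(-2) = 0)
m*(-42 - 1*(-29)) + P(-11) = 0*(-42 - 1*(-29)) + 12 = 0*(-42 + 29) + 12 = 0*(-13) + 12 = 0 + 12 = 12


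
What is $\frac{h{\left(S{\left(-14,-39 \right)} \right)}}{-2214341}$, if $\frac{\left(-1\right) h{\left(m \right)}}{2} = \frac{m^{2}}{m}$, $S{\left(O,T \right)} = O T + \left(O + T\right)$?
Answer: $\frac{986}{2214341} \approx 0.00044528$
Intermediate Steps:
$S{\left(O,T \right)} = O + T + O T$
$h{\left(m \right)} = - 2 m$ ($h{\left(m \right)} = - 2 \frac{m^{2}}{m} = - 2 m$)
$\frac{h{\left(S{\left(-14,-39 \right)} \right)}}{-2214341} = \frac{\left(-2\right) \left(-14 - 39 - -546\right)}{-2214341} = - 2 \left(-14 - 39 + 546\right) \left(- \frac{1}{2214341}\right) = \left(-2\right) 493 \left(- \frac{1}{2214341}\right) = \left(-986\right) \left(- \frac{1}{2214341}\right) = \frac{986}{2214341}$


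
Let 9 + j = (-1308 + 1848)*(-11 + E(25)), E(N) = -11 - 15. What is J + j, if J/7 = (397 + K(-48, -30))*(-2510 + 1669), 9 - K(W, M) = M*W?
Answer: 6067169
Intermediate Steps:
E(N) = -26
j = -19989 (j = -9 + (-1308 + 1848)*(-11 - 26) = -9 + 540*(-37) = -9 - 19980 = -19989)
K(W, M) = 9 - M*W
J = 6087158 (J = 7*((397 + (9 - 1*(-30)*(-48)))*(-2510 + 1669)) = 7*((397 + (9 - 1440))*(-841)) = 7*((397 - 1431)*(-841)) = 7*(-1034*(-841)) = 7*869594 = 6087158)
J + j = 6087158 - 19989 = 6067169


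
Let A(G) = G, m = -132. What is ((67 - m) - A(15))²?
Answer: 33856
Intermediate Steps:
((67 - m) - A(15))² = ((67 - 1*(-132)) - 1*15)² = ((67 + 132) - 15)² = (199 - 15)² = 184² = 33856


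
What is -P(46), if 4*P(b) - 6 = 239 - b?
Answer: -199/4 ≈ -49.750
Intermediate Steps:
P(b) = 245/4 - b/4 (P(b) = 3/2 + (239 - b)/4 = 3/2 + (239/4 - b/4) = 245/4 - b/4)
-P(46) = -(245/4 - ¼*46) = -(245/4 - 23/2) = -1*199/4 = -199/4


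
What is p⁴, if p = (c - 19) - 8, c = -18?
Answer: 4100625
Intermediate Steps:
p = -45 (p = (-18 - 19) - 8 = -37 - 8 = -45)
p⁴ = (-45)⁴ = 4100625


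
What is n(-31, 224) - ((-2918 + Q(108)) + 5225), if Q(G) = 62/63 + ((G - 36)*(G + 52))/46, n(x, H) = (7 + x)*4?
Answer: -3846253/1449 ≈ -2654.4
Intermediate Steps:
n(x, H) = 28 + 4*x
Q(G) = 62/63 + (-36 + G)*(52 + G)/46 (Q(G) = 62*(1/63) + ((-36 + G)*(52 + G))*(1/46) = 62/63 + (-36 + G)*(52 + G)/46)
n(-31, 224) - ((-2918 + Q(108)) + 5225) = (28 + 4*(-31)) - ((-2918 + (-57542/1449 + (1/46)*108² + (8/23)*108)) + 5225) = (28 - 124) - ((-2918 + (-57542/1449 + (1/46)*11664 + 864/23)) + 5225) = -96 - ((-2918 + (-57542/1449 + 5832/23 + 864/23)) + 5225) = -96 - ((-2918 + 364306/1449) + 5225) = -96 - (-3863876/1449 + 5225) = -96 - 1*3707149/1449 = -96 - 3707149/1449 = -3846253/1449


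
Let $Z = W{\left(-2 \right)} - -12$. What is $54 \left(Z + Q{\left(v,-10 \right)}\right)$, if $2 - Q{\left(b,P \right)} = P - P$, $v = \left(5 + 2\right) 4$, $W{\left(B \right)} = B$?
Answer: $648$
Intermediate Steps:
$v = 28$ ($v = 7 \cdot 4 = 28$)
$Z = 10$ ($Z = -2 - -12 = -2 + 12 = 10$)
$Q{\left(b,P \right)} = 2$ ($Q{\left(b,P \right)} = 2 - \left(P - P\right) = 2 - 0 = 2 + 0 = 2$)
$54 \left(Z + Q{\left(v,-10 \right)}\right) = 54 \left(10 + 2\right) = 54 \cdot 12 = 648$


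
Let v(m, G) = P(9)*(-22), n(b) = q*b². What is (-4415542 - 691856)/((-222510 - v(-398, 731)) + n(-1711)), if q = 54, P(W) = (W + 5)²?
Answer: -2553699/78933968 ≈ -0.032352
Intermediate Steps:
P(W) = (5 + W)²
n(b) = 54*b²
v(m, G) = -4312 (v(m, G) = (5 + 9)²*(-22) = 14²*(-22) = 196*(-22) = -4312)
(-4415542 - 691856)/((-222510 - v(-398, 731)) + n(-1711)) = (-4415542 - 691856)/((-222510 - 1*(-4312)) + 54*(-1711)²) = -5107398/((-222510 + 4312) + 54*2927521) = -5107398/(-218198 + 158086134) = -5107398/157867936 = -5107398*1/157867936 = -2553699/78933968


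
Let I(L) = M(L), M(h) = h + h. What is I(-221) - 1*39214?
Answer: -39656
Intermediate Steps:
M(h) = 2*h
I(L) = 2*L
I(-221) - 1*39214 = 2*(-221) - 1*39214 = -442 - 39214 = -39656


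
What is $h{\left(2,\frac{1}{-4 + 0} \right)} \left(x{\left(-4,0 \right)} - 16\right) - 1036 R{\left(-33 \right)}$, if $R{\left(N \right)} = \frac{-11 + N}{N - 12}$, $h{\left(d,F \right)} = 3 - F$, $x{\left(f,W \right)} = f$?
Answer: $- \frac{48509}{45} \approx -1078.0$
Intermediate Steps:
$R{\left(N \right)} = \frac{-11 + N}{-12 + N}$
$h{\left(2,\frac{1}{-4 + 0} \right)} \left(x{\left(-4,0 \right)} - 16\right) - 1036 R{\left(-33 \right)} = \left(3 - \frac{1}{-4 + 0}\right) \left(-4 - 16\right) - 1036 \frac{-11 - 33}{-12 - 33} = \left(3 - \frac{1}{-4}\right) \left(-20\right) - 1036 \frac{1}{-45} \left(-44\right) = \left(3 - - \frac{1}{4}\right) \left(-20\right) - 1036 \left(\left(- \frac{1}{45}\right) \left(-44\right)\right) = \left(3 + \frac{1}{4}\right) \left(-20\right) - \frac{45584}{45} = \frac{13}{4} \left(-20\right) - \frac{45584}{45} = -65 - \frac{45584}{45} = - \frac{48509}{45}$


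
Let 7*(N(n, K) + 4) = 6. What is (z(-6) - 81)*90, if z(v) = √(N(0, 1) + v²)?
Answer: -7290 + 90*√1610/7 ≈ -6774.1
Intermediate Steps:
N(n, K) = -22/7 (N(n, K) = -4 + (⅐)*6 = -4 + 6/7 = -22/7)
z(v) = √(-22/7 + v²)
(z(-6) - 81)*90 = (√(-154 + 49*(-6)²)/7 - 81)*90 = (√(-154 + 49*36)/7 - 81)*90 = (√(-154 + 1764)/7 - 81)*90 = (√1610/7 - 81)*90 = (-81 + √1610/7)*90 = -7290 + 90*√1610/7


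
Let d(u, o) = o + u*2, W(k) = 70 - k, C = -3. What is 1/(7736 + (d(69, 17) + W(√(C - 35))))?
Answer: 419/3335661 + I*√38/63377559 ≈ 0.00012561 + 9.7265e-8*I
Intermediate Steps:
d(u, o) = o + 2*u
1/(7736 + (d(69, 17) + W(√(C - 35)))) = 1/(7736 + ((17 + 2*69) + (70 - √(-3 - 35)))) = 1/(7736 + ((17 + 138) + (70 - √(-38)))) = 1/(7736 + (155 + (70 - I*√38))) = 1/(7736 + (225 - I*√38)) = 1/(7961 - I*√38)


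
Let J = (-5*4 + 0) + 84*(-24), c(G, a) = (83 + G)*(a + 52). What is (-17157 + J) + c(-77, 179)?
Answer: -17807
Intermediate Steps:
c(G, a) = (52 + a)*(83 + G) (c(G, a) = (83 + G)*(52 + a) = (52 + a)*(83 + G))
J = -2036 (J = (-20 + 0) - 2016 = -20 - 2016 = -2036)
(-17157 + J) + c(-77, 179) = (-17157 - 2036) + (4316 + 52*(-77) + 83*179 - 77*179) = -19193 + (4316 - 4004 + 14857 - 13783) = -19193 + 1386 = -17807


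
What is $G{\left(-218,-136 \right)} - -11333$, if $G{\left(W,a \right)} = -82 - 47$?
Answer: $11204$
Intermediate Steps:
$G{\left(W,a \right)} = -129$ ($G{\left(W,a \right)} = -82 - 47 = -129$)
$G{\left(-218,-136 \right)} - -11333 = -129 - -11333 = -129 + \left(11433 - 100\right) = -129 + 11333 = 11204$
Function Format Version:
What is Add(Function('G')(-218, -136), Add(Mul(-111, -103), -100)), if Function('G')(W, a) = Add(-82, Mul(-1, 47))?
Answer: 11204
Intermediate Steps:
Function('G')(W, a) = -129 (Function('G')(W, a) = Add(-82, -47) = -129)
Add(Function('G')(-218, -136), Add(Mul(-111, -103), -100)) = Add(-129, Add(Mul(-111, -103), -100)) = Add(-129, Add(11433, -100)) = Add(-129, 11333) = 11204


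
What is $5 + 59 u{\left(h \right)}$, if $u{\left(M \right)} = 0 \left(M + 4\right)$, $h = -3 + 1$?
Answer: $5$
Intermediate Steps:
$h = -2$
$u{\left(M \right)} = 0$ ($u{\left(M \right)} = 0 \left(4 + M\right) = 0$)
$5 + 59 u{\left(h \right)} = 5 + 59 \cdot 0 = 5 + 0 = 5$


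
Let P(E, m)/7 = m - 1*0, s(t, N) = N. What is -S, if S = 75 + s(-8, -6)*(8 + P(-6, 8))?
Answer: 309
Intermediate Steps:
P(E, m) = 7*m (P(E, m) = 7*(m - 1*0) = 7*(m + 0) = 7*m)
S = -309 (S = 75 - 6*(8 + 7*8) = 75 - 6*(8 + 56) = 75 - 6*64 = 75 - 384 = -309)
-S = -1*(-309) = 309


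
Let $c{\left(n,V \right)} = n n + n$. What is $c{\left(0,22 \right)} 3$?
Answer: $0$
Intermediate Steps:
$c{\left(n,V \right)} = n + n^{2}$ ($c{\left(n,V \right)} = n^{2} + n = n + n^{2}$)
$c{\left(0,22 \right)} 3 = 0 \left(1 + 0\right) 3 = 0 \cdot 1 \cdot 3 = 0 \cdot 3 = 0$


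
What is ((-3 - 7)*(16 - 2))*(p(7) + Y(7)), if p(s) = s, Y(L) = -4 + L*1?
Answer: -1400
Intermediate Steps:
Y(L) = -4 + L
((-3 - 7)*(16 - 2))*(p(7) + Y(7)) = ((-3 - 7)*(16 - 2))*(7 + (-4 + 7)) = (-10*14)*(7 + 3) = -140*10 = -1400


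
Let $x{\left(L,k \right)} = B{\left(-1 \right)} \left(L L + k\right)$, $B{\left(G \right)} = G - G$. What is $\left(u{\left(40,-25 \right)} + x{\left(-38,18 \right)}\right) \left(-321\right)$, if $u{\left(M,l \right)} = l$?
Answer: $8025$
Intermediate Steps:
$B{\left(G \right)} = 0$
$x{\left(L,k \right)} = 0$ ($x{\left(L,k \right)} = 0 \left(L L + k\right) = 0 \left(L^{2} + k\right) = 0 \left(k + L^{2}\right) = 0$)
$\left(u{\left(40,-25 \right)} + x{\left(-38,18 \right)}\right) \left(-321\right) = \left(-25 + 0\right) \left(-321\right) = \left(-25\right) \left(-321\right) = 8025$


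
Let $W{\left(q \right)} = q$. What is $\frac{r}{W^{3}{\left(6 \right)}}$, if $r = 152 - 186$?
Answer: $- \frac{17}{108} \approx -0.15741$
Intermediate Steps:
$r = -34$ ($r = 152 - 186 = -34$)
$\frac{r}{W^{3}{\left(6 \right)}} = - \frac{34}{6^{3}} = - \frac{34}{216} = \left(-34\right) \frac{1}{216} = - \frac{17}{108}$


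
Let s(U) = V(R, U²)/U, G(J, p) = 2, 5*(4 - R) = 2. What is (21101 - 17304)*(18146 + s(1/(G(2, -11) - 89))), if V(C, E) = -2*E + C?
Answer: 29454384566/435 ≈ 6.7711e+7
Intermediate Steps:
R = 18/5 (R = 4 - ⅕*2 = 4 - ⅖ = 18/5 ≈ 3.6000)
V(C, E) = C - 2*E
s(U) = (18/5 - 2*U²)/U
(21101 - 17304)*(18146 + s(1/(G(2, -11) - 89))) = (21101 - 17304)*(18146 + (-2/(2 - 89) + 18/(5*(1/(2 - 89))))) = 3797*(18146 + (-2/(-87) + 18/(5*(1/(-87))))) = 3797*(18146 + (-2*(-1/87) + 18/(5*(-1/87)))) = 3797*(18146 + (2/87 + (18/5)*(-87))) = 3797*(18146 + (2/87 - 1566/5)) = 3797*(18146 - 136232/435) = 3797*(7757278/435) = 29454384566/435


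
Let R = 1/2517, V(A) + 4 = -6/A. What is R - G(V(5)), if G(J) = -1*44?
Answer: 110749/2517 ≈ 44.000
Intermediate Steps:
V(A) = -4 - 6/A
G(J) = -44
R = 1/2517 ≈ 0.00039730
R - G(V(5)) = 1/2517 - 1*(-44) = 1/2517 + 44 = 110749/2517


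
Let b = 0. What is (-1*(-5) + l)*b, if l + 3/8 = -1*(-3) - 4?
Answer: 0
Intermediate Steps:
l = -11/8 (l = -3/8 + (-1*(-3) - 4) = -3/8 + (3 - 4) = -3/8 - 1 = -11/8 ≈ -1.3750)
(-1*(-5) + l)*b = (-1*(-5) - 11/8)*0 = (5 - 11/8)*0 = (29/8)*0 = 0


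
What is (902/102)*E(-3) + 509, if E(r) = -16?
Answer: 18743/51 ≈ 367.51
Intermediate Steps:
(902/102)*E(-3) + 509 = (902/102)*(-16) + 509 = (902*(1/102))*(-16) + 509 = (451/51)*(-16) + 509 = -7216/51 + 509 = 18743/51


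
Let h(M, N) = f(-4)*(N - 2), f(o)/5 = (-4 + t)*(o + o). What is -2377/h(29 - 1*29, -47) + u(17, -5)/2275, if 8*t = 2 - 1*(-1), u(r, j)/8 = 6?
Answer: 164249/461825 ≈ 0.35565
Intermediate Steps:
u(r, j) = 48 (u(r, j) = 8*6 = 48)
t = 3/8 (t = (2 - 1*(-1))/8 = (2 + 1)/8 = (1/8)*3 = 3/8 ≈ 0.37500)
f(o) = -145*o/4 (f(o) = 5*((-4 + 3/8)*(o + o)) = 5*(-29*o/4) = -145*o/4)
h(M, N) = -290 + 145*N (h(M, N) = (-145/4*(-4))*(N - 2) = 145*(-2 + N) = -290 + 145*N)
-2377/h(29 - 1*29, -47) + u(17, -5)/2275 = -2377/(-290 + 145*(-47)) + 48/2275 = -2377/(-290 - 6815) + 48*(1/2275) = -2377/(-7105) + 48/2275 = -2377*(-1/7105) + 48/2275 = 2377/7105 + 48/2275 = 164249/461825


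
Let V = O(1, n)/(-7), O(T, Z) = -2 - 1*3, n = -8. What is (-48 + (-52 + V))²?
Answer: 483025/49 ≈ 9857.7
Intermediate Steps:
O(T, Z) = -5 (O(T, Z) = -2 - 3 = -5)
V = 5/7 (V = -5/(-7) = -5*(-⅐) = 5/7 ≈ 0.71429)
(-48 + (-52 + V))² = (-48 + (-52 + 5/7))² = (-48 - 359/7)² = (-695/7)² = 483025/49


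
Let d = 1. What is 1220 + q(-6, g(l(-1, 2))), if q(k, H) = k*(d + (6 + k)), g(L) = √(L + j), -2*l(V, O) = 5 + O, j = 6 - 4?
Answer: 1214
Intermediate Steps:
j = 2
l(V, O) = -5/2 - O/2 (l(V, O) = -(5 + O)/2 = -5/2 - O/2)
g(L) = √(2 + L) (g(L) = √(L + 2) = √(2 + L))
q(k, H) = k*(7 + k) (q(k, H) = k*(1 + (6 + k)) = k*(7 + k))
1220 + q(-6, g(l(-1, 2))) = 1220 - 6*(7 - 6) = 1220 - 6*1 = 1220 - 6 = 1214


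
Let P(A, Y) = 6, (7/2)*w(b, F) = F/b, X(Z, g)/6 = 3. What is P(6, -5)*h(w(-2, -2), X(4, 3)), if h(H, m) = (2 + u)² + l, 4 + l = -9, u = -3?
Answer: -72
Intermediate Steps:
X(Z, g) = 18 (X(Z, g) = 6*3 = 18)
w(b, F) = 2*F/(7*b) (w(b, F) = 2*(F/b)/7 = 2*F/(7*b))
l = -13 (l = -4 - 9 = -13)
h(H, m) = -12 (h(H, m) = (2 - 3)² - 13 = (-1)² - 13 = 1 - 13 = -12)
P(6, -5)*h(w(-2, -2), X(4, 3)) = 6*(-12) = -72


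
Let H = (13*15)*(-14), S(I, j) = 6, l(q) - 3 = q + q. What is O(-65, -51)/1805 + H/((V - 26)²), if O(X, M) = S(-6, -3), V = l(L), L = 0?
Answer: -4924476/954845 ≈ -5.1574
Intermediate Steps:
l(q) = 3 + 2*q (l(q) = 3 + (q + q) = 3 + 2*q)
V = 3 (V = 3 + 2*0 = 3 + 0 = 3)
O(X, M) = 6
H = -2730 (H = 195*(-14) = -2730)
O(-65, -51)/1805 + H/((V - 26)²) = 6/1805 - 2730/(3 - 26)² = 6*(1/1805) - 2730/((-23)²) = 6/1805 - 2730/529 = -4924476/954845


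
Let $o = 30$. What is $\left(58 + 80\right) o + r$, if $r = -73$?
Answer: $4067$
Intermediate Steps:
$\left(58 + 80\right) o + r = \left(58 + 80\right) 30 - 73 = 138 \cdot 30 - 73 = 4140 - 73 = 4067$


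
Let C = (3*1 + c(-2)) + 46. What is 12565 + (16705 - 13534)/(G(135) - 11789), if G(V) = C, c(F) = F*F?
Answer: 49153223/3912 ≈ 12565.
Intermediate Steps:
c(F) = F²
C = 53 (C = (3*1 + (-2)²) + 46 = (3 + 4) + 46 = 7 + 46 = 53)
G(V) = 53
12565 + (16705 - 13534)/(G(135) - 11789) = 12565 + (16705 - 13534)/(53 - 11789) = 12565 + 3171/(-11736) = 12565 + 3171*(-1/11736) = 12565 - 1057/3912 = 49153223/3912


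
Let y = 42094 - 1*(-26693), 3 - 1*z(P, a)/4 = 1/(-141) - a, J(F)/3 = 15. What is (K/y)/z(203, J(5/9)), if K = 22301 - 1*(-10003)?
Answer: 126524/51735467 ≈ 0.0024456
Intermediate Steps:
J(F) = 45 (J(F) = 3*15 = 45)
z(P, a) = 1696/141 + 4*a (z(P, a) = 12 - 4*(1/(-141) - a) = 12 - 4*(-1/141 - a) = 12 + (4/141 + 4*a) = 1696/141 + 4*a)
y = 68787 (y = 42094 + 26693 = 68787)
K = 32304 (K = 22301 + 10003 = 32304)
(K/y)/z(203, J(5/9)) = (32304/68787)/(1696/141 + 4*45) = (32304*(1/68787))/(1696/141 + 180) = 10768/(22929*(27076/141)) = (10768/22929)*(141/27076) = 126524/51735467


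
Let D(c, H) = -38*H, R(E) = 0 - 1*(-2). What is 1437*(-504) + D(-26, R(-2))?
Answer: -724324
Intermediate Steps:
R(E) = 2 (R(E) = 0 + 2 = 2)
1437*(-504) + D(-26, R(-2)) = 1437*(-504) - 38*2 = -724248 - 76 = -724324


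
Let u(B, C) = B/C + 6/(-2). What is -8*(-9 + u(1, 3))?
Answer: 280/3 ≈ 93.333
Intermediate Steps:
u(B, C) = -3 + B/C (u(B, C) = B/C + 6*(-½) = B/C - 3 = -3 + B/C)
-8*(-9 + u(1, 3)) = -8*(-9 + (-3 + 1/3)) = -8*(-9 + (-3 + 1*(⅓))) = -8*(-9 + (-3 + ⅓)) = -8*(-9 - 8/3) = -8*(-35/3) = 280/3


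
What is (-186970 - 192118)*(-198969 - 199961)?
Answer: 151229575840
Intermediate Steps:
(-186970 - 192118)*(-198969 - 199961) = -379088*(-398930) = 151229575840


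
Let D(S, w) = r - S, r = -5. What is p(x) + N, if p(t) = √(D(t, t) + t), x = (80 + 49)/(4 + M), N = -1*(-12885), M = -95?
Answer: 12885 + I*√5 ≈ 12885.0 + 2.2361*I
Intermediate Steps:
N = 12885
D(S, w) = -5 - S
x = -129/91 (x = (80 + 49)/(4 - 95) = 129/(-91) = 129*(-1/91) = -129/91 ≈ -1.4176)
p(t) = I*√5 (p(t) = √((-5 - t) + t) = √(-5) = I*√5)
p(x) + N = I*√5 + 12885 = 12885 + I*√5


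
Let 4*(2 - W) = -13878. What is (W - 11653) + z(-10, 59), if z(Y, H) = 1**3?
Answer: -16361/2 ≈ -8180.5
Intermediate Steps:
W = 6943/2 (W = 2 - 1/4*(-13878) = 2 + 6939/2 = 6943/2 ≈ 3471.5)
z(Y, H) = 1
(W - 11653) + z(-10, 59) = (6943/2 - 11653) + 1 = -16363/2 + 1 = -16361/2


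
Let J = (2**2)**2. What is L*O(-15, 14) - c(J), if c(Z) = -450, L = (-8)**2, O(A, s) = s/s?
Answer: 514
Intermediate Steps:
O(A, s) = 1
L = 64
J = 16 (J = 4**2 = 16)
L*O(-15, 14) - c(J) = 64*1 - 1*(-450) = 64 + 450 = 514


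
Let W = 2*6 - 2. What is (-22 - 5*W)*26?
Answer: -1872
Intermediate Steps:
W = 10 (W = 12 - 2 = 10)
(-22 - 5*W)*26 = (-22 - 5*10)*26 = (-22 - 50)*26 = -72*26 = -1872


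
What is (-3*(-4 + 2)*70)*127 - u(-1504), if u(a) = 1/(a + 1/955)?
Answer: 76613256415/1436319 ≈ 53340.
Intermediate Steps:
u(a) = 1/(1/955 + a) (u(a) = 1/(a + 1/955) = 1/(1/955 + a))
(-3*(-4 + 2)*70)*127 - u(-1504) = (-3*(-4 + 2)*70)*127 - 955/(1 + 955*(-1504)) = (-3*(-2)*70)*127 - 955/(1 - 1436320) = (6*70)*127 - 955/(-1436319) = 420*127 - 955*(-1)/1436319 = 53340 - 1*(-955/1436319) = 53340 + 955/1436319 = 76613256415/1436319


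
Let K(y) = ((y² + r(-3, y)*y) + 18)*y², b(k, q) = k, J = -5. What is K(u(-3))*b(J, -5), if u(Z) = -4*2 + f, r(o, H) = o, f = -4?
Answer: -142560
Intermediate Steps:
u(Z) = -12 (u(Z) = -4*2 - 4 = -8 - 4 = -12)
K(y) = y²*(18 + y² - 3*y) (K(y) = ((y² - 3*y) + 18)*y² = (18 + y² - 3*y)*y² = y²*(18 + y² - 3*y))
K(u(-3))*b(J, -5) = ((-12)²*(18 + (-12)² - 3*(-12)))*(-5) = (144*(18 + 144 + 36))*(-5) = (144*198)*(-5) = 28512*(-5) = -142560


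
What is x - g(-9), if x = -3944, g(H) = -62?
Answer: -3882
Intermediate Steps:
x - g(-9) = -3944 - 1*(-62) = -3944 + 62 = -3882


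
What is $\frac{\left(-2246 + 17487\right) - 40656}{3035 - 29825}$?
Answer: $\frac{5083}{5358} \approx 0.94868$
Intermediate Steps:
$\frac{\left(-2246 + 17487\right) - 40656}{3035 - 29825} = \frac{15241 - 40656}{-26790} = \left(-25415\right) \left(- \frac{1}{26790}\right) = \frac{5083}{5358}$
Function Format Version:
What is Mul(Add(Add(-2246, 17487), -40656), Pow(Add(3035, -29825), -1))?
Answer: Rational(5083, 5358) ≈ 0.94868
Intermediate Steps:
Mul(Add(Add(-2246, 17487), -40656), Pow(Add(3035, -29825), -1)) = Mul(Add(15241, -40656), Pow(-26790, -1)) = Mul(-25415, Rational(-1, 26790)) = Rational(5083, 5358)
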